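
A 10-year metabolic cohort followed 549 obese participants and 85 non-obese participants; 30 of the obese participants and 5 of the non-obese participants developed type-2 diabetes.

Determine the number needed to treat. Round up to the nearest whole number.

NNT ≈ 240

risk, obese participants = 30/549 = 0.054645
risk, non-obese participants = 5/85 = 0.058824
absolute risk difference = 0.004179
1 / 0.004179 = 239.292 → round up → 240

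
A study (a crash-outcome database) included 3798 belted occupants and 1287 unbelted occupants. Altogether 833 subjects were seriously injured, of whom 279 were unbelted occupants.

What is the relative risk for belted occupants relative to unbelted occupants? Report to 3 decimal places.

belted occupants with the outcome: 833 − 279 = 554
belted occupants without the outcome: 3798 − 554 = 3244
unbelted occupants without the outcome: 1287 − 279 = 1008
risk, belted occupants = 554/3798 = 0.1459
risk, unbelted occupants = 279/1287 = 0.2168
RR = 0.1459 / 0.2168 = 0.673

0.673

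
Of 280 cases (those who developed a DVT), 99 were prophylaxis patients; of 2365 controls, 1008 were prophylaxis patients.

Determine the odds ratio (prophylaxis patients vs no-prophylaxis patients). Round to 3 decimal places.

odds, prophylaxis patients = 99/1008 = 0.0982
odds, no-prophylaxis patients = 181/1357 = 0.1334
OR = 0.0982 / 0.1334 = 0.736

0.736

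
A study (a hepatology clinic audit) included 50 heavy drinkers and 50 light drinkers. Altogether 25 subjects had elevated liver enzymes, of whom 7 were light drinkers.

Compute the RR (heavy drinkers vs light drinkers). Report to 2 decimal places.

RR = 2.57

heavy drinkers with the outcome: 25 − 7 = 18
heavy drinkers without the outcome: 50 − 18 = 32
light drinkers without the outcome: 50 − 7 = 43
risk, heavy drinkers = 18/50 = 0.3600
risk, light drinkers = 7/50 = 0.1400
RR = 0.3600 / 0.1400 = 2.57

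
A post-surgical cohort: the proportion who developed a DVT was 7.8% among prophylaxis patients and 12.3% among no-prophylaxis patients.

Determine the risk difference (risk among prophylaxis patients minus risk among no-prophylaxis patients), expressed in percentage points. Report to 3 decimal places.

RD ≈ -4.500

risk difference = 0.0780 − 0.1230 = -0.0450 → -4.500 percentage points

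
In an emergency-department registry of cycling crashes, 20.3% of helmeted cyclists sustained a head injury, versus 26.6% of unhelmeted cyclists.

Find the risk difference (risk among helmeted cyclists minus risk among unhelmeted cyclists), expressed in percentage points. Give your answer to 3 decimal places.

risk difference = 0.2030 − 0.2660 = -0.0630 → -6.300 percentage points

RD = -6.300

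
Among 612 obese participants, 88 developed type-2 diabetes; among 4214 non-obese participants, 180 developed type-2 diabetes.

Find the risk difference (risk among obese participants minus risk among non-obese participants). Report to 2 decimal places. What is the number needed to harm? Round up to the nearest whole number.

risk, obese participants = 88/612 = 0.14379
risk, non-obese participants = 180/4214 = 0.04271
risk difference = 0.14379 − 0.04271 = 0.10
absolute risk difference = 0.101076
1 / 0.101076 = 9.894 → round up → 10

RD = 0.10; NNH = 10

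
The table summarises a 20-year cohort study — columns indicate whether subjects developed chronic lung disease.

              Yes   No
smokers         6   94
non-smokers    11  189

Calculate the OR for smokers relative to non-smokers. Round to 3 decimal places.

OR = (6 × 189) / (94 × 11) = 1134/1034 ≈ 1.097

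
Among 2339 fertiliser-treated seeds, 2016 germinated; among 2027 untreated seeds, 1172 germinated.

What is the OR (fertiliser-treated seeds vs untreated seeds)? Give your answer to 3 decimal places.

OR = (2016 × 855) / (323 × 1172) = 1723680/378556 ≈ 4.553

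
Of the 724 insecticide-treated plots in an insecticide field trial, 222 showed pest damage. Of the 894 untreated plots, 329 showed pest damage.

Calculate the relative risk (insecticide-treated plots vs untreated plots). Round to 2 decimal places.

risk, insecticide-treated plots = 222/724 = 0.3066
risk, untreated plots = 329/894 = 0.3680
RR = 0.3066 / 0.3680 = 0.83

RR = 0.83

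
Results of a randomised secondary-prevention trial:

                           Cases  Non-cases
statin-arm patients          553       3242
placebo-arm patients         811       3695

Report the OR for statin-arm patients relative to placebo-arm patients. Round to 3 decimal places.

OR = (553 × 3695) / (3242 × 811) = 2043335/2629262 ≈ 0.777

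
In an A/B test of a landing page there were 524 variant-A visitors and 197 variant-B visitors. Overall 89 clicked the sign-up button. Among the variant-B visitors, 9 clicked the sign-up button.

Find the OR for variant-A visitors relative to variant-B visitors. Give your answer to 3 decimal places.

variant-A visitors with the outcome: 89 − 9 = 80
variant-A visitors without the outcome: 524 − 80 = 444
variant-B visitors without the outcome: 197 − 9 = 188
OR = (80 × 188) / (444 × 9) = 15040/3996 ≈ 3.764

OR ≈ 3.764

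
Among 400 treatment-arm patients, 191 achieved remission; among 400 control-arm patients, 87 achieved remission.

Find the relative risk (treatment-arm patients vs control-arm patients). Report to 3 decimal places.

risk, treatment-arm patients = 191/400 = 0.4775
risk, control-arm patients = 87/400 = 0.2175
RR = 0.4775 / 0.2175 = 2.195

RR ≈ 2.195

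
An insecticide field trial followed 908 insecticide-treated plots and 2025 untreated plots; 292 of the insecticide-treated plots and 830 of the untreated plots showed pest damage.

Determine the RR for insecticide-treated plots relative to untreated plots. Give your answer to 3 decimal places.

risk, insecticide-treated plots = 292/908 = 0.3216
risk, untreated plots = 830/2025 = 0.4099
RR = 0.3216 / 0.4099 = 0.785

0.785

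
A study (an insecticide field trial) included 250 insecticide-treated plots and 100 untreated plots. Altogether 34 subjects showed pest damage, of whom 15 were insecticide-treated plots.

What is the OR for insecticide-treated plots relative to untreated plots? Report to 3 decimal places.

insecticide-treated plots without the outcome: 250 − 15 = 235
untreated plots with the outcome: 34 − 15 = 19
untreated plots without the outcome: 100 − 19 = 81
OR = (15 × 81) / (235 × 19) = 1215/4465 ≈ 0.272

OR ≈ 0.272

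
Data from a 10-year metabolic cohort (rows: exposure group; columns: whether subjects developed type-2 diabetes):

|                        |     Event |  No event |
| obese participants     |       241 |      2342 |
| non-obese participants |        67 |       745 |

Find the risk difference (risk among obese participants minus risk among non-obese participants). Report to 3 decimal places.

0.011

risk, obese participants = 241/2583 = 0.0933
risk, non-obese participants = 67/812 = 0.0825
risk difference = 0.0933 − 0.0825 = 0.011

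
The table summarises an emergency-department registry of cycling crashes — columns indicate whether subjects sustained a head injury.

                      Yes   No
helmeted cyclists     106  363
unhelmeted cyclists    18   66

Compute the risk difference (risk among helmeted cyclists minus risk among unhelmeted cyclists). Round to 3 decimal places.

RD ≈ 0.012

risk, helmeted cyclists = 106/469 = 0.2260
risk, unhelmeted cyclists = 18/84 = 0.2143
risk difference = 0.2260 − 0.2143 = 0.012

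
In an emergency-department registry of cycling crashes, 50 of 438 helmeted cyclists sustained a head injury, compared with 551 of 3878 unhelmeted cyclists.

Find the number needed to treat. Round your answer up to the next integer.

36

risk, helmeted cyclists = 50/438 = 0.114155
risk, unhelmeted cyclists = 551/3878 = 0.142084
absolute risk difference = 0.027928
1 / 0.027928 = 35.806 → round up → 36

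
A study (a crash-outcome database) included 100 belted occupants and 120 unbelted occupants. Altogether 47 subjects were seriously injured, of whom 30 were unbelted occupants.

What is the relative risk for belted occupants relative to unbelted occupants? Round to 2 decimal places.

belted occupants with the outcome: 47 − 30 = 17
belted occupants without the outcome: 100 − 17 = 83
unbelted occupants without the outcome: 120 − 30 = 90
risk, belted occupants = 17/100 = 0.1700
risk, unbelted occupants = 30/120 = 0.2500
RR = 0.1700 / 0.2500 = 0.68

0.68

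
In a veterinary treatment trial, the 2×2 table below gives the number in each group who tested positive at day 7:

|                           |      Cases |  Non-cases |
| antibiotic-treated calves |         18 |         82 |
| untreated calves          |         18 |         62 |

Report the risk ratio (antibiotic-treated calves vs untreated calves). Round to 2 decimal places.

RR ≈ 0.80

risk, antibiotic-treated calves = 18/100 = 0.1800
risk, untreated calves = 18/80 = 0.2250
RR = 0.1800 / 0.2250 = 0.80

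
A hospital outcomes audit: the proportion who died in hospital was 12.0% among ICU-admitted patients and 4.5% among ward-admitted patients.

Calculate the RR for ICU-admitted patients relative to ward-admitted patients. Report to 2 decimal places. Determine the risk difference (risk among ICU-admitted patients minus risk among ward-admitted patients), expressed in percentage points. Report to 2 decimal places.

RR = 2.67; RD = 7.50

RR = 0.12000 / 0.04500 = 2.67
risk difference = 0.12000 − 0.04500 = 0.07500 → 7.50 percentage points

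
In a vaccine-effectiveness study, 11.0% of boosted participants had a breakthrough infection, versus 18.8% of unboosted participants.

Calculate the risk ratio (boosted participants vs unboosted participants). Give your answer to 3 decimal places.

RR = 0.1100 / 0.1880 = 0.585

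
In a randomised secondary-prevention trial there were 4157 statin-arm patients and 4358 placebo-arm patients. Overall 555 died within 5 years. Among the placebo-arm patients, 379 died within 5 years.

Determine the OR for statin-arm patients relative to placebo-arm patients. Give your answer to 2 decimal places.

statin-arm patients with the outcome: 555 − 379 = 176
statin-arm patients without the outcome: 4157 − 176 = 3981
placebo-arm patients without the outcome: 4358 − 379 = 3979
OR = (176 × 3979) / (3981 × 379) = 700304/1508799 ≈ 0.46

0.46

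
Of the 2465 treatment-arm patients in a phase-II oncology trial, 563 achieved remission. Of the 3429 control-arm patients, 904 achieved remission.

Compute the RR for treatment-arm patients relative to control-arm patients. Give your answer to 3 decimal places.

risk, treatment-arm patients = 563/2465 = 0.2284
risk, control-arm patients = 904/3429 = 0.2636
RR = 0.2284 / 0.2636 = 0.866

RR: 0.866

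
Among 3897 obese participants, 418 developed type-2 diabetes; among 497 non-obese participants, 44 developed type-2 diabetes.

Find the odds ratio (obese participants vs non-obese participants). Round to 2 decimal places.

OR: 1.24

odds, obese participants = 418/3479 = 0.1201
odds, non-obese participants = 44/453 = 0.0971
OR = 0.1201 / 0.0971 = 1.24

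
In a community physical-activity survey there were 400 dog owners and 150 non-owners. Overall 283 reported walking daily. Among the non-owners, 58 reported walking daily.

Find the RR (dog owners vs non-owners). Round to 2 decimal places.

dog owners with the outcome: 283 − 58 = 225
dog owners without the outcome: 400 − 225 = 175
non-owners without the outcome: 150 − 58 = 92
risk, dog owners = 225/400 = 0.5625
risk, non-owners = 58/150 = 0.3867
RR = 0.5625 / 0.3867 = 1.45

RR ≈ 1.45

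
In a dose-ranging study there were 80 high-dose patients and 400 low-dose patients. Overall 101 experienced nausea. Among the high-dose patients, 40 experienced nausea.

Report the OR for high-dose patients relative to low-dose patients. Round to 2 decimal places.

OR: 5.56

high-dose patients without the outcome: 80 − 40 = 40
low-dose patients with the outcome: 101 − 40 = 61
low-dose patients without the outcome: 400 − 61 = 339
OR = (40 × 339) / (40 × 61) = 13560/2440 ≈ 5.56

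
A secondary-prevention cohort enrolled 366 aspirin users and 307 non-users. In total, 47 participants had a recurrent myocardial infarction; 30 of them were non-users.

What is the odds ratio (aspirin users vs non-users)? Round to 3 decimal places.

OR: 0.450

aspirin users with the outcome: 47 − 30 = 17
aspirin users without the outcome: 366 − 17 = 349
non-users without the outcome: 307 − 30 = 277
OR = (17 × 277) / (349 × 30) = 4709/10470 ≈ 0.450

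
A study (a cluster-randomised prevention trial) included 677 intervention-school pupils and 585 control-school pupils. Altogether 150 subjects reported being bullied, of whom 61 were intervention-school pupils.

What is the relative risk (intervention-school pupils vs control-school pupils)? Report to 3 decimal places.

intervention-school pupils without the outcome: 677 − 61 = 616
control-school pupils with the outcome: 150 − 61 = 89
control-school pupils without the outcome: 585 − 89 = 496
risk, intervention-school pupils = 61/677 = 0.0901
risk, control-school pupils = 89/585 = 0.1521
RR = 0.0901 / 0.1521 = 0.592

RR: 0.592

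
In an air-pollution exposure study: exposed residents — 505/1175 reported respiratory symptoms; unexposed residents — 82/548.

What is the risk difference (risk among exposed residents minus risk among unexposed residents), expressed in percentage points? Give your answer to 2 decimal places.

risk, exposed residents = 505/1175 = 0.4298
risk, unexposed residents = 82/548 = 0.1496
risk difference = 0.4298 − 0.1496 = 0.2802 → 28.02 percentage points

RD = 28.02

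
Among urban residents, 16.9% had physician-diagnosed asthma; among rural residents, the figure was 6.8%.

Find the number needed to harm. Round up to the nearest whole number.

absolute risk difference = 0.101000
1 / 0.101000 = 9.901 → round up → 10

10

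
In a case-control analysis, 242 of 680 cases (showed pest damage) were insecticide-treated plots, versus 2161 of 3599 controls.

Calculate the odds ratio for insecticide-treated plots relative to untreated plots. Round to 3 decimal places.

odds, insecticide-treated plots = 242/2161 = 0.1120
odds, untreated plots = 438/1438 = 0.3046
OR = 0.1120 / 0.3046 = 0.368

0.368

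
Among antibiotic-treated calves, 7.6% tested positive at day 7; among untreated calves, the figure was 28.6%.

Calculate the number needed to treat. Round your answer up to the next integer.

5

absolute risk difference = 0.210000
1 / 0.210000 = 4.762 → round up → 5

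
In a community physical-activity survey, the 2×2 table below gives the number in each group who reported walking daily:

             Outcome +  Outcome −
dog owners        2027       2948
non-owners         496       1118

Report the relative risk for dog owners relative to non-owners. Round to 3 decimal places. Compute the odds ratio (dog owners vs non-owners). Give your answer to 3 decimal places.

risk, dog owners = 2027/4975 = 0.4074
risk, non-owners = 496/1614 = 0.3073
RR = 0.4074 / 0.3073 = 1.326
odds, dog owners = 2027/2948 = 0.6876
odds, non-owners = 496/1118 = 0.4436
OR = 0.6876 / 0.4436 = 1.550

RR = 1.326; OR = 1.550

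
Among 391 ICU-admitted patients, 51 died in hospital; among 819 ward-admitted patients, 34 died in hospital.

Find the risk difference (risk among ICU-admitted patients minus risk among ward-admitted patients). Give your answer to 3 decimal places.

risk, ICU-admitted patients = 51/391 = 0.13043
risk, ward-admitted patients = 34/819 = 0.04151
risk difference = 0.13043 − 0.04151 = 0.089

0.089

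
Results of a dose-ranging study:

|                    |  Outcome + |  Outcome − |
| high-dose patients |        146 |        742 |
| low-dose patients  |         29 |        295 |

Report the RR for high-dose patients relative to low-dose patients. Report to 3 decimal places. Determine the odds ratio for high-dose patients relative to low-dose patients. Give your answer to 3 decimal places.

risk, high-dose patients = 146/888 = 0.1644
risk, low-dose patients = 29/324 = 0.0895
RR = 0.1644 / 0.0895 = 1.837
odds, high-dose patients = 146/742 = 0.1968
odds, low-dose patients = 29/295 = 0.0983
OR = 0.1968 / 0.0983 = 2.002

RR = 1.837; OR = 2.002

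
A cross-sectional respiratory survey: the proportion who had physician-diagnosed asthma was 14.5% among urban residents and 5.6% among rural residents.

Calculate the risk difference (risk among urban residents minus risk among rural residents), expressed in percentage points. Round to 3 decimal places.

RD: 8.900

risk difference = 0.1450 − 0.0560 = 0.0890 → 8.900 percentage points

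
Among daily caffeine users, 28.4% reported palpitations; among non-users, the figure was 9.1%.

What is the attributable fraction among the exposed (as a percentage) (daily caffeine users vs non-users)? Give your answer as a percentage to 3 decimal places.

AR% = (0.2840 − 0.0910) / 0.2840 = 0.6796 → 67.958%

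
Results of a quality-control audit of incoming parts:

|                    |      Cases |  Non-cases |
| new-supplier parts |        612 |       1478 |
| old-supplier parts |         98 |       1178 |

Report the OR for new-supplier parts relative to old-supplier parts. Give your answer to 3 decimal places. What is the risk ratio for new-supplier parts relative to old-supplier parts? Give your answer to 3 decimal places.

odds, new-supplier parts = 612/1478 = 0.4141
odds, old-supplier parts = 98/1178 = 0.0832
OR = 0.4141 / 0.0832 = 4.977
risk, new-supplier parts = 612/2090 = 0.2928
risk, old-supplier parts = 98/1276 = 0.0768
RR = 0.2928 / 0.0768 = 3.813

OR = 4.977; RR = 3.813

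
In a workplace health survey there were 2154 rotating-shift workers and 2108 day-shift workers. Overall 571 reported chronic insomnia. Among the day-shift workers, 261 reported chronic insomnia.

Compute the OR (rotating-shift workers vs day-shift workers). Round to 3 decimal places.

1.190

rotating-shift workers with the outcome: 571 − 261 = 310
rotating-shift workers without the outcome: 2154 − 310 = 1844
day-shift workers without the outcome: 2108 − 261 = 1847
odds, rotating-shift workers = 310/1844 = 0.1681
odds, day-shift workers = 261/1847 = 0.1413
OR = 0.1681 / 0.1413 = 1.190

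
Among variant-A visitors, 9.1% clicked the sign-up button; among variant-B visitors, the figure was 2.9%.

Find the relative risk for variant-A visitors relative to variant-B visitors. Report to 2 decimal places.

RR = 0.09100 / 0.02900 = 3.14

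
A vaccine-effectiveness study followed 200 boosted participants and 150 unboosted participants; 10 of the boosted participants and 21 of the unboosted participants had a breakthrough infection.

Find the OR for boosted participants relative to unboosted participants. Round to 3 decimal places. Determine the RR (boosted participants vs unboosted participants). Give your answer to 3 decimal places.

OR = 0.323; RR = 0.357

OR = (10 × 129) / (190 × 21) = 1290/3990 ≈ 0.323
risk, boosted participants = 10/200 = 0.0500
risk, unboosted participants = 21/150 = 0.1400
RR = 0.0500 / 0.1400 = 0.357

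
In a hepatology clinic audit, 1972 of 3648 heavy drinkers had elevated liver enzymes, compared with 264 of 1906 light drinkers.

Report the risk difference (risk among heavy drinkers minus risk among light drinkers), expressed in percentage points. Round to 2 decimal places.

risk, heavy drinkers = 1972/3648 = 0.5406
risk, light drinkers = 264/1906 = 0.1385
risk difference = 0.5406 − 0.1385 = 0.4021 → 40.21 percentage points

RD = 40.21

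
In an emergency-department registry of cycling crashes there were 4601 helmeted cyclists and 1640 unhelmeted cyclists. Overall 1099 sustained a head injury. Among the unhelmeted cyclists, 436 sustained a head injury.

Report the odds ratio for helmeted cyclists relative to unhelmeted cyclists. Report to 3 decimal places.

helmeted cyclists with the outcome: 1099 − 436 = 663
helmeted cyclists without the outcome: 4601 − 663 = 3938
unhelmeted cyclists without the outcome: 1640 − 436 = 1204
OR = (663 × 1204) / (3938 × 436) = 798252/1716968 ≈ 0.465

0.465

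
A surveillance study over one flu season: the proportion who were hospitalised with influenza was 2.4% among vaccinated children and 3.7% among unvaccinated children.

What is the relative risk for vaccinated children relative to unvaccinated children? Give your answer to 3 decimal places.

RR = 0.02400 / 0.03700 = 0.649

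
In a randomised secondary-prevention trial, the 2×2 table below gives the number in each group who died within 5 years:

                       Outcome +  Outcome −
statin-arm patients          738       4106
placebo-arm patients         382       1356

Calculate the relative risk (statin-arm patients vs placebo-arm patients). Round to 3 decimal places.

risk, statin-arm patients = 738/4844 = 0.1524
risk, placebo-arm patients = 382/1738 = 0.2198
RR = 0.1524 / 0.2198 = 0.693

RR ≈ 0.693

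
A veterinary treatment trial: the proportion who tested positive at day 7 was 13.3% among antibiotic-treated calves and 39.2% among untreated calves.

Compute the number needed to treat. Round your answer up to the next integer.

4

absolute risk difference = 0.259000
1 / 0.259000 = 3.861 → round up → 4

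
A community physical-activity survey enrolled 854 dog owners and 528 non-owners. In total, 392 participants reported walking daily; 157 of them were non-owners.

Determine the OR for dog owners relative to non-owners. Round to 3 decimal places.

dog owners with the outcome: 392 − 157 = 235
dog owners without the outcome: 854 − 235 = 619
non-owners without the outcome: 528 − 157 = 371
odds, dog owners = 235/619 = 0.3796
odds, non-owners = 157/371 = 0.4232
OR = 0.3796 / 0.4232 = 0.897

0.897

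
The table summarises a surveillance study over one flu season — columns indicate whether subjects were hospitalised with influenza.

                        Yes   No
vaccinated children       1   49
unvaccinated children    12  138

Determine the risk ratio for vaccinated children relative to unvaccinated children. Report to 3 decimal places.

RR: 0.250

risk, vaccinated children = 1/50 = 0.02000
risk, unvaccinated children = 12/150 = 0.08000
RR = 0.02000 / 0.08000 = 0.250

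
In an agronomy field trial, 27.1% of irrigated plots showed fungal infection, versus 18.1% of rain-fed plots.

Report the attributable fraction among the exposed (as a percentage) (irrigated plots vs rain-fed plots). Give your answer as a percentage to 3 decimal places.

AR% = (0.2710 − 0.1810) / 0.2710 = 0.3321 → 33.210%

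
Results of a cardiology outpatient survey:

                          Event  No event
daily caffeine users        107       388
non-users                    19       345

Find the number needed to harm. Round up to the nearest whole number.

7

risk, daily caffeine users = 107/495 = 0.216162
risk, non-users = 19/364 = 0.052198
absolute risk difference = 0.163964
1 / 0.163964 = 6.099 → round up → 7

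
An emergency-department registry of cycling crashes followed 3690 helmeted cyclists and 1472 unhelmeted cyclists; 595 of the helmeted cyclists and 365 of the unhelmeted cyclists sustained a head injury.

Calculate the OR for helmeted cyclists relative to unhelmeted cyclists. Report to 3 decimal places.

OR = (595 × 1107) / (3095 × 365) = 658665/1129675 ≈ 0.583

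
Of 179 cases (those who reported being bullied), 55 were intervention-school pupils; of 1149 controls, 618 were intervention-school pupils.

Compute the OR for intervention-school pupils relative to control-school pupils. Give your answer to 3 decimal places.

odds, intervention-school pupils = 55/618 = 0.0890
odds, control-school pupils = 124/531 = 0.2335
OR = 0.0890 / 0.2335 = 0.381

0.381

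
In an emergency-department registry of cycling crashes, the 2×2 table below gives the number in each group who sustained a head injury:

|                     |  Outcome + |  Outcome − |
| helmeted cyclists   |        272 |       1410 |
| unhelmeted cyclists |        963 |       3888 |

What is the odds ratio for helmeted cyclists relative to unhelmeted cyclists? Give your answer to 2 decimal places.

odds, helmeted cyclists = 272/1410 = 0.1929
odds, unhelmeted cyclists = 963/3888 = 0.2477
OR = 0.1929 / 0.2477 = 0.78

OR = 0.78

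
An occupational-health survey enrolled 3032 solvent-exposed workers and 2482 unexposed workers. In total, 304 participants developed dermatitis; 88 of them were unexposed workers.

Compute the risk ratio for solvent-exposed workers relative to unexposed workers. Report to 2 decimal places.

RR ≈ 2.01

solvent-exposed workers with the outcome: 304 − 88 = 216
solvent-exposed workers without the outcome: 3032 − 216 = 2816
unexposed workers without the outcome: 2482 − 88 = 2394
risk, solvent-exposed workers = 216/3032 = 0.07124
risk, unexposed workers = 88/2482 = 0.03546
RR = 0.07124 / 0.03546 = 2.01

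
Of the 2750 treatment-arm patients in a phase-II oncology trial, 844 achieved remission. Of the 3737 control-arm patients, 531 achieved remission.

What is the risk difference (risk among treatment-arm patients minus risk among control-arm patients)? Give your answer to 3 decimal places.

0.165

risk, treatment-arm patients = 844/2750 = 0.3069
risk, control-arm patients = 531/3737 = 0.1421
risk difference = 0.3069 − 0.1421 = 0.165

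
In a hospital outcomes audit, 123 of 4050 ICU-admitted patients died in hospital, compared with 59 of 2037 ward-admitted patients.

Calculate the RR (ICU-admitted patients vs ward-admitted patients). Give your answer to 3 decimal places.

RR ≈ 1.049

risk, ICU-admitted patients = 123/4050 = 0.03037
risk, ward-admitted patients = 59/2037 = 0.02896
RR = 0.03037 / 0.02896 = 1.049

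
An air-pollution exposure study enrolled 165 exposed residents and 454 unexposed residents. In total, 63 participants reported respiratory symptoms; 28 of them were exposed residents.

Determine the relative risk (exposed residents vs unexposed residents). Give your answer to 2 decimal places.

exposed residents without the outcome: 165 − 28 = 137
unexposed residents with the outcome: 63 − 28 = 35
unexposed residents without the outcome: 454 − 35 = 419
risk, exposed residents = 28/165 = 0.1697
risk, unexposed residents = 35/454 = 0.0771
RR = 0.1697 / 0.0771 = 2.20

RR = 2.20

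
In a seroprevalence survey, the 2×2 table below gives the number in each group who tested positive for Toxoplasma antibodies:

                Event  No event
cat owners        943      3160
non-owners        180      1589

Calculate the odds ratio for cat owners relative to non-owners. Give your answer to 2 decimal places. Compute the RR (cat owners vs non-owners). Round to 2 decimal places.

odds, cat owners = 943/3160 = 0.2984
odds, non-owners = 180/1589 = 0.1133
OR = 0.2984 / 0.1133 = 2.63
risk, cat owners = 943/4103 = 0.2298
risk, non-owners = 180/1769 = 0.1018
RR = 0.2298 / 0.1018 = 2.26

OR = 2.63; RR = 2.26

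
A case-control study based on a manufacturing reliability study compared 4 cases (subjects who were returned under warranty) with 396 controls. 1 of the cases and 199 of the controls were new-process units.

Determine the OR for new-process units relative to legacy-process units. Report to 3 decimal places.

OR = (1 × 197) / (199 × 3) = 197/597 ≈ 0.330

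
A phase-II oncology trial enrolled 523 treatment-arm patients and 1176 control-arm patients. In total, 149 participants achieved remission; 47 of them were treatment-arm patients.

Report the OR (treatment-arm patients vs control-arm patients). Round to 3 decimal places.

1.040

treatment-arm patients without the outcome: 523 − 47 = 476
control-arm patients with the outcome: 149 − 47 = 102
control-arm patients without the outcome: 1176 − 102 = 1074
OR = (47 × 1074) / (476 × 102) = 50478/48552 ≈ 1.040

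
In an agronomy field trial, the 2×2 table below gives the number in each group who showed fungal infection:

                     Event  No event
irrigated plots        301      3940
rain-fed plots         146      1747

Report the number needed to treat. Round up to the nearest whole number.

163

risk, irrigated plots = 301/4241 = 0.070974
risk, rain-fed plots = 146/1893 = 0.077126
absolute risk difference = 0.006152
1 / 0.006152 = 162.549 → round up → 163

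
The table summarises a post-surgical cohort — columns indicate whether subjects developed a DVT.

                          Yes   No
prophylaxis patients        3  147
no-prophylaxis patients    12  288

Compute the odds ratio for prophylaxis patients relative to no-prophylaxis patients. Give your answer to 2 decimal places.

0.49

odds, prophylaxis patients = 3/147 = 0.02041
odds, no-prophylaxis patients = 12/288 = 0.04167
OR = 0.02041 / 0.04167 = 0.49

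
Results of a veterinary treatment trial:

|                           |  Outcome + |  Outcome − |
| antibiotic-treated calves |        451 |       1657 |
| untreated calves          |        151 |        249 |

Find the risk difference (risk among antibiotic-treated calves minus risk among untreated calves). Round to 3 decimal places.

risk, antibiotic-treated calves = 451/2108 = 0.2139
risk, untreated calves = 151/400 = 0.3775
risk difference = 0.2139 − 0.3775 = -0.164

-0.164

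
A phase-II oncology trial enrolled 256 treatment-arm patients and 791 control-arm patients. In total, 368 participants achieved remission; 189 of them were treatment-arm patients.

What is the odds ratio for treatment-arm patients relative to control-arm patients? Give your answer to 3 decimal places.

9.645

treatment-arm patients without the outcome: 256 − 189 = 67
control-arm patients with the outcome: 368 − 189 = 179
control-arm patients without the outcome: 791 − 179 = 612
OR = (189 × 612) / (67 × 179) = 115668/11993 ≈ 9.645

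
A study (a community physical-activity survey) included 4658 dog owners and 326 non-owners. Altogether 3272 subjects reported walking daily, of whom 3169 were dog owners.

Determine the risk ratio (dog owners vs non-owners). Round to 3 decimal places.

2.153

dog owners without the outcome: 4658 − 3169 = 1489
non-owners with the outcome: 3272 − 3169 = 103
non-owners without the outcome: 326 − 103 = 223
risk, dog owners = 3169/4658 = 0.6803
risk, non-owners = 103/326 = 0.3160
RR = 0.6803 / 0.3160 = 2.153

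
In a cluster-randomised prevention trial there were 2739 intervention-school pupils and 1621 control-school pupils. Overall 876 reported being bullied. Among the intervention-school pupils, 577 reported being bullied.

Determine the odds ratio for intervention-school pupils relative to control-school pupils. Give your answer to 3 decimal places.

1.180

intervention-school pupils without the outcome: 2739 − 577 = 2162
control-school pupils with the outcome: 876 − 577 = 299
control-school pupils without the outcome: 1621 − 299 = 1322
odds, intervention-school pupils = 577/2162 = 0.2669
odds, control-school pupils = 299/1322 = 0.2262
OR = 0.2669 / 0.2262 = 1.180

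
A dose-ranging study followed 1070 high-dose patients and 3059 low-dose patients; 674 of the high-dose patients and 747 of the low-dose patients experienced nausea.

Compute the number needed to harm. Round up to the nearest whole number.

risk, high-dose patients = 674/1070 = 0.629907
risk, low-dose patients = 747/3059 = 0.244197
absolute risk difference = 0.385709
1 / 0.385709 = 2.593 → round up → 3

3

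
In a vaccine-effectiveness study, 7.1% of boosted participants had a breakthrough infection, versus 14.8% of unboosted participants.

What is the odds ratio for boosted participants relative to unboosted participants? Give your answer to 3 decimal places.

OR ≈ 0.440

odds, boosted participants = 0.0710/0.9290 = 0.0764
odds, unboosted participants = 0.1480/0.8520 = 0.1737
OR = 0.0764 / 0.1737 = 0.440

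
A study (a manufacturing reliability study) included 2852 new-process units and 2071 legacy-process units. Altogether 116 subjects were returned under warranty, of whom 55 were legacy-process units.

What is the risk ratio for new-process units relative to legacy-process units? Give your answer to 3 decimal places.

new-process units with the outcome: 116 − 55 = 61
new-process units without the outcome: 2852 − 61 = 2791
legacy-process units without the outcome: 2071 − 55 = 2016
risk, new-process units = 61/2852 = 0.02139
risk, legacy-process units = 55/2071 = 0.02656
RR = 0.02139 / 0.02656 = 0.805

0.805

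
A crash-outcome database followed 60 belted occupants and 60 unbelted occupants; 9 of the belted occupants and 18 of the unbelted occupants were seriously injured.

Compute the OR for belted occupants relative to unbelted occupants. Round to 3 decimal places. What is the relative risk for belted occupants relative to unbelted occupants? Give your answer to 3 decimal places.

OR = (9 × 42) / (51 × 18) = 378/918 ≈ 0.412
risk, belted occupants = 9/60 = 0.1500
risk, unbelted occupants = 18/60 = 0.3000
RR = 0.1500 / 0.3000 = 0.500

OR = 0.412; RR = 0.500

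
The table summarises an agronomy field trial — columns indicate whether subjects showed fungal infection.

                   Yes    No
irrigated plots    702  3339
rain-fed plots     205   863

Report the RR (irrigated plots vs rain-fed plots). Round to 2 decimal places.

0.91

risk, irrigated plots = 702/4041 = 0.1737
risk, rain-fed plots = 205/1068 = 0.1919
RR = 0.1737 / 0.1919 = 0.91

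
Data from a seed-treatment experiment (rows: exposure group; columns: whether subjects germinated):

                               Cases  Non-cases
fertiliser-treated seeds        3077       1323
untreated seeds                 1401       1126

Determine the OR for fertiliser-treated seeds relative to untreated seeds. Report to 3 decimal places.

OR = (3077 × 1126) / (1323 × 1401) = 3464702/1853523 ≈ 1.869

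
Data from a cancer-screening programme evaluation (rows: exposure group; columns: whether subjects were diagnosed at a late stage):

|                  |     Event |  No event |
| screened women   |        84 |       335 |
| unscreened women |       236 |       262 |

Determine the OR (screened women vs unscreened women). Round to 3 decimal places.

OR = (84 × 262) / (335 × 236) = 22008/79060 ≈ 0.278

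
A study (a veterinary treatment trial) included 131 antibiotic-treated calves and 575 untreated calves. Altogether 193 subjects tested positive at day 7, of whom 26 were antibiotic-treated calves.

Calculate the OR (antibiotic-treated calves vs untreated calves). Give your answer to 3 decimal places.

OR = 0.605

antibiotic-treated calves without the outcome: 131 − 26 = 105
untreated calves with the outcome: 193 − 26 = 167
untreated calves without the outcome: 575 − 167 = 408
OR = (26 × 408) / (105 × 167) = 10608/17535 ≈ 0.605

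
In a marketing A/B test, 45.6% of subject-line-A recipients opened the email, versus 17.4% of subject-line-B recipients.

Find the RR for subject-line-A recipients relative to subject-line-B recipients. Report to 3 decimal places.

RR = 0.4560 / 0.1740 = 2.621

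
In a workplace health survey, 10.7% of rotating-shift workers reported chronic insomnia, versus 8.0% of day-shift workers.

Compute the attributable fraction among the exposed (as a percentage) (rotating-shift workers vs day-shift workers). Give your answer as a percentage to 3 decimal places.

AR% = (0.1070 − 0.0800) / 0.1070 = 0.2523 → 25.234%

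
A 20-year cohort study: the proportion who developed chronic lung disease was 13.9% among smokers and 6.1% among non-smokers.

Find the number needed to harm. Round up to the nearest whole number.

13

absolute risk difference = 0.078000
1 / 0.078000 = 12.821 → round up → 13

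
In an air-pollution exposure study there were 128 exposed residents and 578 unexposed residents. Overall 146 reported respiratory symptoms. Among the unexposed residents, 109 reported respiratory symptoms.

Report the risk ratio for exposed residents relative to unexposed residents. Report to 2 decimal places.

1.53

exposed residents with the outcome: 146 − 109 = 37
exposed residents without the outcome: 128 − 37 = 91
unexposed residents without the outcome: 578 − 109 = 469
risk, exposed residents = 37/128 = 0.2891
risk, unexposed residents = 109/578 = 0.1886
RR = 0.2891 / 0.1886 = 1.53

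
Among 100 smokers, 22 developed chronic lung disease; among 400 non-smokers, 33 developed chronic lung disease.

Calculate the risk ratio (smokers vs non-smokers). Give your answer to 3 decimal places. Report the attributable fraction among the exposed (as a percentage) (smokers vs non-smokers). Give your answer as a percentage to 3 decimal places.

RR = 2.667; AR% = 62.500%

risk, smokers = 22/100 = 0.2200
risk, non-smokers = 33/400 = 0.0825
RR = 0.2200 / 0.0825 = 2.667
AR% = (0.2200 − 0.0825) / 0.2200 = 0.6250 → 62.500%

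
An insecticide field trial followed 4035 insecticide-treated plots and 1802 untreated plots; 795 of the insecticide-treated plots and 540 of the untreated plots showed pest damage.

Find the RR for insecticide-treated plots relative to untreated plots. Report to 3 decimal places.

risk, insecticide-treated plots = 795/4035 = 0.1970
risk, untreated plots = 540/1802 = 0.2997
RR = 0.1970 / 0.2997 = 0.657

0.657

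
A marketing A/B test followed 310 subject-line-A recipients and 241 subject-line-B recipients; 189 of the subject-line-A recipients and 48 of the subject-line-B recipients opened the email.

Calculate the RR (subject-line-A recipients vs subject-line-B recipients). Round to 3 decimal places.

risk, subject-line-A recipients = 189/310 = 0.6097
risk, subject-line-B recipients = 48/241 = 0.1992
RR = 0.6097 / 0.1992 = 3.061

3.061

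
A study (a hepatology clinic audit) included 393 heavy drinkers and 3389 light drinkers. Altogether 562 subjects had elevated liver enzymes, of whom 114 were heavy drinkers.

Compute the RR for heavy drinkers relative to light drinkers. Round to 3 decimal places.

RR = 2.194

heavy drinkers without the outcome: 393 − 114 = 279
light drinkers with the outcome: 562 − 114 = 448
light drinkers without the outcome: 3389 − 448 = 2941
risk, heavy drinkers = 114/393 = 0.2901
risk, light drinkers = 448/3389 = 0.1322
RR = 0.2901 / 0.1322 = 2.194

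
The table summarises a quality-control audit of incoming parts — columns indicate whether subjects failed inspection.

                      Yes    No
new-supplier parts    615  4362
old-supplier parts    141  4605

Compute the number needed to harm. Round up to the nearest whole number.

risk, new-supplier parts = 615/4977 = 0.123568
risk, old-supplier parts = 141/4746 = 0.029709
absolute risk difference = 0.093859
1 / 0.093859 = 10.654 → round up → 11

NNH ≈ 11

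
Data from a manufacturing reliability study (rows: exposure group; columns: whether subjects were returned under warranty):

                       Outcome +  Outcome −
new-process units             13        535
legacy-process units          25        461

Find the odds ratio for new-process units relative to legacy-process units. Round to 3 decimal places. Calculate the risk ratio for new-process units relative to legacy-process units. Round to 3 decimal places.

OR = 0.448; RR = 0.461

OR = (13 × 461) / (535 × 25) = 5993/13375 ≈ 0.448
risk, new-process units = 13/548 = 0.02372
risk, legacy-process units = 25/486 = 0.05144
RR = 0.02372 / 0.05144 = 0.461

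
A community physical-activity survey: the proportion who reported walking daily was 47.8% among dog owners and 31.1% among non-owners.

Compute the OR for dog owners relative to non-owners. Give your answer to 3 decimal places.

odds, dog owners = 0.4780/0.5220 = 0.9157
odds, non-owners = 0.3110/0.6890 = 0.4514
OR = 0.9157 / 0.4514 = 2.029

2.029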